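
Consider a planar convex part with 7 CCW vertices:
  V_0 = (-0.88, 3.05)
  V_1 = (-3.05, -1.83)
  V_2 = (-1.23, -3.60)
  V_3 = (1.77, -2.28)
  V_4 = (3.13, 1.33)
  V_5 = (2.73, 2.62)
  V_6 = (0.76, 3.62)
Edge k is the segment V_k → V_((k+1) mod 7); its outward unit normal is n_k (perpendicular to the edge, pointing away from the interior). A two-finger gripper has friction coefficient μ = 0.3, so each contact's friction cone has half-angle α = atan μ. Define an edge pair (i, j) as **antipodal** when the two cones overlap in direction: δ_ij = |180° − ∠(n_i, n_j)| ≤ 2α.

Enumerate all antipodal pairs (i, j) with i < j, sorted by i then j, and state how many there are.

α = atan 0.3 = 16.70°;  2α = 33.40°
n_0 = (-0.9137, +0.4063)
n_1 = (-0.6972, -0.7169)
n_2 = (+0.4027, -0.9153)
n_3 = (+0.9358, -0.3525)
n_4 = (+0.9551, +0.2962)
n_5 = (+0.4526, +0.8917)
n_6 = (-0.3283, +0.9446)
  (0,1): δ = 110.23°  ·
  (0,2): δ = 42.28°  ·
  (0,3): δ = 3.33°  ✓
  (0,4): δ = 41.20°  ·
  (0,5): δ = 87.06°  ·
  (0,6): δ = 133.14°  ·
  (1,2): δ = 112.05°  ·
  (1,3): δ = 66.44°  ·
  (1,4): δ = 28.57°  ✓
  (1,5): δ = 17.29°  ✓
  (1,6): δ = 63.37°  ·
  (2,3): δ = 134.39°  ·
  (2,4): δ = 96.52°  ·
  (2,5): δ = 50.66°  ·
  (2,6): δ = 4.58°  ✓
  (3,4): δ = 142.13°  ·
  (3,5): δ = 96.27°  ·
  (3,6): δ = 50.19°  ·
  (4,5): δ = 134.14°  ·
  (4,6): δ = 88.06°  ·
  (5,6): δ = 133.92°  ·
antipodal pairs: 4

count = 4; pairs: (0,3), (1,4), (1,5), (2,6)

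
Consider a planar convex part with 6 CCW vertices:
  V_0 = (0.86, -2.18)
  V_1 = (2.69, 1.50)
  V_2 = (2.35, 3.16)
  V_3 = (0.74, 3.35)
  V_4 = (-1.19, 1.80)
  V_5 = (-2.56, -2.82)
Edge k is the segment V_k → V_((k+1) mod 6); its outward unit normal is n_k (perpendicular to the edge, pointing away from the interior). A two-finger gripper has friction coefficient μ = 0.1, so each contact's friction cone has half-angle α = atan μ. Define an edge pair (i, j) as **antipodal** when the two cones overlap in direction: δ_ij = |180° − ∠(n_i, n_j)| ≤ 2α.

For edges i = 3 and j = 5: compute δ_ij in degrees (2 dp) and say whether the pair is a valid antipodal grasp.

δ = 28.17°, invalid

α = atan 0.1 = 5.71°;  2α = 11.42°
edge 3: e_3 = (-1.93, -1.55);  n_3 = (-0.6262, +0.7797)
edge 5: e_5 = (+3.42, +0.64);  n_5 = (+0.1839, -0.9829)
∠(n_3, n_5) = 151.83°
δ = |180° − 151.83°| = 28.17°
28.17° > 2α = 11.42°  →  invalid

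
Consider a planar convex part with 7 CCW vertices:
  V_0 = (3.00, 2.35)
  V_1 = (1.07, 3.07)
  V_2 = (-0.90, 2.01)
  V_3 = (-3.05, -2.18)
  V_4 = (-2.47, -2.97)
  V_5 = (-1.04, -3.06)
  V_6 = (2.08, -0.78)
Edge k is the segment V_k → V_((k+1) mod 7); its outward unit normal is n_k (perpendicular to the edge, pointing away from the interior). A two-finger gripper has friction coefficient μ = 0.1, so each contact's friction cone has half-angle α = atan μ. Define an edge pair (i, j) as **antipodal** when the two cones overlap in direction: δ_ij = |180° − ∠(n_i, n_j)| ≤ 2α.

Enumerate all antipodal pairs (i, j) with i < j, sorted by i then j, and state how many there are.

α = atan 0.1 = 5.71°;  2α = 11.42°
n_0 = (+0.3495, +0.9369)
n_1 = (-0.4738, +0.8806)
n_2 = (-0.8897, +0.4565)
n_3 = (-0.8061, -0.5918)
n_4 = (-0.0628, -0.9980)
n_5 = (+0.5900, -0.8074)
n_6 = (+0.9594, -0.2820)
  (0,1): δ = 131.26°  ·
  (0,2): δ = 96.71°  ·
  (0,3): δ = 33.26°  ·
  (0,4): δ = 16.86°  ·
  (0,5): δ = 56.62°  ·
  (0,6): δ = 94.08°  ·
  (1,2): δ = 145.45°  ·
  (1,3): δ = 82.00°  ·
  (1,4): δ = 31.88°  ·
  (1,5): δ = 7.87°  ✓
  (1,6): δ = 45.34°  ·
  (2,3): δ = 116.55°  ·
  (2,4): δ = 66.44°  ·
  (2,5): δ = 26.68°  ·
  (2,6): δ = 10.78°  ✓
  (3,4): δ = 129.89°  ·
  (3,5): δ = 90.13°  ·
  (3,6): δ = 52.66°  ·
  (4,5): δ = 140.24°  ·
  (4,6): δ = 102.78°  ·
  (5,6): δ = 142.54°  ·
antipodal pairs: 2

count = 2; pairs: (1,5), (2,6)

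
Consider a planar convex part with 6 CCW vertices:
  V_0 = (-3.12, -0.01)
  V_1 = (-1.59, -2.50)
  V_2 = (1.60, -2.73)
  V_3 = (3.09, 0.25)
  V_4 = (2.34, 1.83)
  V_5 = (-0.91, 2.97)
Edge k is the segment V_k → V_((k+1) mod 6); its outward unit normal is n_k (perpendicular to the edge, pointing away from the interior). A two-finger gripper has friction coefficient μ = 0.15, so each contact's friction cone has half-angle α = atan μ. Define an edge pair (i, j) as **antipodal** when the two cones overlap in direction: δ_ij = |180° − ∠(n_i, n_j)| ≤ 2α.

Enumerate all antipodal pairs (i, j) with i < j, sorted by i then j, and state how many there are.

count = 3; pairs: (0,3), (1,4), (2,5)

α = atan 0.15 = 8.53°;  2α = 17.06°
n_0 = (-0.8520, -0.5235)
n_1 = (-0.0719, -0.9974)
n_2 = (+0.8944, -0.4472)
n_3 = (+0.9034, +0.4288)
n_4 = (+0.3310, +0.9436)
n_5 = (-0.8032, +0.5957)
  (0,1): δ = 125.69°  ·
  (0,2): δ = 58.13°  ·
  (0,3): δ = 6.18°  ✓
  (0,4): δ = 39.10°  ·
  (0,5): δ = 111.87°  ·
  (1,2): δ = 112.44°  ·
  (1,3): δ = 60.48°  ·
  (1,4): δ = 15.21°  ✓
  (1,5): δ = 57.56°  ·
  (2,3): δ = 128.04°  ·
  (2,4): δ = 82.76°  ·
  (2,5): δ = 10.00°  ✓
  (3,4): δ = 134.72°  ·
  (3,5): δ = 61.95°  ·
  (4,5): δ = 107.23°  ·
antipodal pairs: 3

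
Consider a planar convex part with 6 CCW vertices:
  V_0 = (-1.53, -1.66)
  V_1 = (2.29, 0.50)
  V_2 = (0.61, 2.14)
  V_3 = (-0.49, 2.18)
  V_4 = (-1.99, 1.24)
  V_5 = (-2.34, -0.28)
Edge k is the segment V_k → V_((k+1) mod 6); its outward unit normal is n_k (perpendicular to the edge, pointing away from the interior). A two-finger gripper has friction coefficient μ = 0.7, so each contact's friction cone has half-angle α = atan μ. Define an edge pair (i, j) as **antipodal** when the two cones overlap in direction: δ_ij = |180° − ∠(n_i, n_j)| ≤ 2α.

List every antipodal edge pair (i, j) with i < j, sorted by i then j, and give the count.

count = 6; pairs: (0,2), (0,3), (0,4), (1,4), (1,5), (2,5)

α = atan 0.7 = 34.99°;  2α = 69.98°
n_0 = (+0.4922, -0.8705)
n_1 = (+0.6985, +0.7156)
n_2 = (+0.0363, +0.9993)
n_3 = (-0.5310, +0.8474)
n_4 = (-0.9745, +0.2244)
n_5 = (-0.8624, -0.5062)
  (0,1): δ = 73.80°  ·
  (0,2): δ = 31.57°  ✓
  (0,3): δ = 2.59°  ✓
  (0,4): δ = 47.55°  ✓
  (0,5): δ = 90.93°  ·
  (1,2): δ = 137.77°  ·
  (1,3): δ = 103.62°  ·
  (1,4): δ = 58.66°  ✓
  (1,5): δ = 15.28°  ✓
  (2,3): δ = 145.84°  ·
  (2,4): δ = 100.88°  ·
  (2,5): δ = 57.51°  ✓
  (3,4): δ = 135.04°  ·
  (3,5): δ = 91.66°  ·
  (4,5): δ = 136.62°  ·
antipodal pairs: 6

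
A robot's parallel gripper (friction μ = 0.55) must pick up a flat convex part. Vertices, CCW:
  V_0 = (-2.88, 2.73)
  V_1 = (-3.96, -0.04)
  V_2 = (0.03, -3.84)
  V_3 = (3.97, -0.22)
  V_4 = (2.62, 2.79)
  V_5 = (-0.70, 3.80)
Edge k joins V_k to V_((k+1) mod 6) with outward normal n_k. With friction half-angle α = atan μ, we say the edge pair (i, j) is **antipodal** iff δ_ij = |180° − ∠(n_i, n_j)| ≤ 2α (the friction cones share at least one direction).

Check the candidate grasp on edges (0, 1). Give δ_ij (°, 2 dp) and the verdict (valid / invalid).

α = atan 0.55 = 28.81°;  2α = 57.62°
edge 0: e_0 = (-1.08, -2.77);  n_0 = (-0.9317, +0.3633)
edge 1: e_1 = (+3.99, -3.80);  n_1 = (-0.6897, -0.7241)
∠(n_0, n_1) = 67.70°
δ = |180° − 67.70°| = 112.30°
112.30° > 2α = 57.62°  →  invalid

δ = 112.30°, invalid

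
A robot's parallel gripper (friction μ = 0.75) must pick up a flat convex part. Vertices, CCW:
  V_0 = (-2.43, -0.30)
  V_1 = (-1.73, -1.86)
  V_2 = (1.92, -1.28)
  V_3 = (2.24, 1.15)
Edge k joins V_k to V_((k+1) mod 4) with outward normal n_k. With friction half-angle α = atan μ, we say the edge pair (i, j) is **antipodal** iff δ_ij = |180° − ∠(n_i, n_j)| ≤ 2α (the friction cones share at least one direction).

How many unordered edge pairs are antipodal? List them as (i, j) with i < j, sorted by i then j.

count = 3; pairs: (0,2), (1,3), (2,3)

α = atan 0.75 = 36.87°;  2α = 73.74°
n_0 = (-0.9124, -0.4094)
n_1 = (+0.1569, -0.9876)
n_2 = (+0.9914, -0.1306)
n_3 = (-0.2965, +0.9550)
  (0,1): δ = 105.14°  ·
  (0,2): δ = 31.67°  ✓
  (0,3): δ = 83.08°  ·
  (1,2): δ = 106.53°  ·
  (1,3): δ = 8.22°  ✓
  (2,3): δ = 65.25°  ✓
antipodal pairs: 3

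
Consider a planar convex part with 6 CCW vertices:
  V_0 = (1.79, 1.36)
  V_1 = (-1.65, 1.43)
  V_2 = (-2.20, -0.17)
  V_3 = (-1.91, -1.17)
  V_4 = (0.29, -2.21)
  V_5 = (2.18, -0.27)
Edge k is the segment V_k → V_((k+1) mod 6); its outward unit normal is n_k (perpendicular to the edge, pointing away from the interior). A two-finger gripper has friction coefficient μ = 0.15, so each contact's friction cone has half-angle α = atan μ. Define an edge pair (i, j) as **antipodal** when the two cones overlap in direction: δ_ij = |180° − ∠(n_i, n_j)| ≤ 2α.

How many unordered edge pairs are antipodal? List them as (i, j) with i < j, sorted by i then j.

count = 1; pairs: (2,5)

α = atan 0.15 = 8.53°;  2α = 17.06°
n_0 = (+0.0203, +0.9998)
n_1 = (-0.9457, +0.3251)
n_2 = (-0.9604, -0.2785)
n_3 = (-0.4274, -0.9041)
n_4 = (+0.7163, -0.6978)
n_5 = (+0.9725, +0.2327)
  (0,1): δ = 107.80°  ·
  (0,2): δ = 72.66°  ·
  (0,3): δ = 24.14°  ·
  (0,4): δ = 46.91°  ·
  (0,5): δ = 104.62°  ·
  (1,2): δ = 144.86°  ·
  (1,3): δ = 96.33°  ·
  (1,4): δ = 25.28°  ·
  (1,5): δ = 32.43°  ·
  (2,3): δ = 131.47°  ·
  (2,4): δ = 60.42°  ·
  (2,5): δ = 2.72°  ✓
  (3,4): δ = 108.95°  ·
  (3,5): δ = 51.24°  ·
  (4,5): δ = 122.29°  ·
antipodal pairs: 1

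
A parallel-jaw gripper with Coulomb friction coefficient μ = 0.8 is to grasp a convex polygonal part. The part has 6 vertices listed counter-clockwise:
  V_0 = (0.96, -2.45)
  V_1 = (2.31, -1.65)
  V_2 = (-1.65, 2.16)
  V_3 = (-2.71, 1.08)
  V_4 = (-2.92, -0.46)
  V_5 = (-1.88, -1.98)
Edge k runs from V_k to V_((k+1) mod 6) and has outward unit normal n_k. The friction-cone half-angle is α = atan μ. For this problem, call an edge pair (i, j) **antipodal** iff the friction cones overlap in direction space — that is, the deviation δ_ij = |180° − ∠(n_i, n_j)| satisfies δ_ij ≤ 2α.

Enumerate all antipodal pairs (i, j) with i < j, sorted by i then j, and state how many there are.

α = atan 0.8 = 38.66°;  2α = 77.32°
n_0 = (+0.5098, -0.8603)
n_1 = (+0.6933, +0.7206)
n_2 = (-0.7137, +0.7005)
n_3 = (-0.9908, +0.1351)
n_4 = (-0.8253, -0.5647)
n_5 = (-0.1633, -0.9866)
  (0,1): δ = 74.54°  ✓
  (0,2): δ = 14.88°  ✓
  (0,3): δ = 51.58°  ✓
  (0,4): δ = 93.73°  ·
  (0,5): δ = 139.95°  ·
  (1,2): δ = 90.57°  ·
  (1,3): δ = 53.87°  ✓
  (1,4): δ = 11.73°  ✓
  (1,5): δ = 34.50°  ✓
  (2,3): δ = 143.30°  ·
  (2,4): δ = 101.16°  ·
  (2,5): δ = 54.93°  ✓
  (3,4): δ = 137.85°  ·
  (3,5): δ = 91.63°  ·
  (4,5): δ = 133.78°  ·
antipodal pairs: 7

count = 7; pairs: (0,1), (0,2), (0,3), (1,3), (1,4), (1,5), (2,5)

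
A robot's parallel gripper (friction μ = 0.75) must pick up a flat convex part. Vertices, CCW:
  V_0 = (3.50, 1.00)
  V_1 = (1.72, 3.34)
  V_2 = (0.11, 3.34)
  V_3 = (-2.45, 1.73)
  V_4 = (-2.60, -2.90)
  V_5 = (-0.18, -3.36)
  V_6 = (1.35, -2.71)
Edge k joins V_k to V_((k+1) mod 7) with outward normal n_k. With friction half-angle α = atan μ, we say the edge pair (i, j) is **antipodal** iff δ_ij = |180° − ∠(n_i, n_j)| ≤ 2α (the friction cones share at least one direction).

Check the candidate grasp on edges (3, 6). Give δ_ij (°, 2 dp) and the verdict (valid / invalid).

α = atan 0.75 = 36.87°;  2α = 73.74°
edge 3: e_3 = (-0.15, -4.63);  n_3 = (-0.9995, +0.0324)
edge 6: e_6 = (+2.15, +3.71);  n_6 = (+0.8652, -0.5014)
∠(n_3, n_6) = 151.76°
δ = |180° − 151.76°| = 28.24°
28.24° ≤ 2α = 73.74°  →  valid

δ = 28.24°, valid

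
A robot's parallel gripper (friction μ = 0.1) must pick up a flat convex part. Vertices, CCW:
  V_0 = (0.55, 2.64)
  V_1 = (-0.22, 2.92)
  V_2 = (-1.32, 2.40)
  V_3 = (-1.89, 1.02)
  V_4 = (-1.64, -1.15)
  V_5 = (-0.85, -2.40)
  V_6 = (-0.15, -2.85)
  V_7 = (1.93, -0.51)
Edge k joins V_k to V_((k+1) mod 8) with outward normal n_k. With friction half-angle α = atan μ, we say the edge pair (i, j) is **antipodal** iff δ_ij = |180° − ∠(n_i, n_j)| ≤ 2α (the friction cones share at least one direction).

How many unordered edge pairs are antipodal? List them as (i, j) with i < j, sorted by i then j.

α = atan 0.1 = 5.71°;  2α = 11.42°
n_0 = (+0.3417, +0.9398)
n_1 = (-0.4274, +0.9041)
n_2 = (-0.9243, +0.3818)
n_3 = (-0.9934, -0.1145)
n_4 = (-0.8453, -0.5342)
n_5 = (-0.5408, -0.8412)
n_6 = (+0.7474, -0.6644)
n_7 = (+0.9160, +0.4013)
  (0,1): δ = 134.72°  ·
  (0,2): δ = 92.46°  ·
  (0,3): δ = 63.44°  ·
  (0,4): δ = 37.72°  ·
  (0,5): δ = 12.75°  ·
  (0,6): δ = 68.35°  ·
  (0,7): δ = 133.64°  ·
  (1,2): δ = 137.74°  ·
  (1,3): δ = 108.73°  ·
  (1,4): δ = 83.01°  ·
  (1,5): δ = 58.04°  ·
  (1,6): δ = 23.07°  ·
  (1,7): δ = 88.36°  ·
  (2,3): δ = 150.99°  ·
  (2,4): δ = 125.26°  ·
  (2,5): δ = 100.29°  ·
  (2,6): δ = 19.19°  ·
  (2,7): δ = 46.10°  ·
  (3,4): δ = 154.28°  ·
  (3,5): δ = 129.31°  ·
  (3,6): δ = 48.21°  ·
  (3,7): δ = 17.09°  ·
  (4,5): δ = 155.03°  ·
  (4,6): δ = 73.93°  ·
  (4,7): δ = 8.63°  ✓
  (5,6): δ = 98.90°  ·
  (5,7): δ = 33.61°  ·
  (6,7): δ = 114.71°  ·
antipodal pairs: 1

count = 1; pairs: (4,7)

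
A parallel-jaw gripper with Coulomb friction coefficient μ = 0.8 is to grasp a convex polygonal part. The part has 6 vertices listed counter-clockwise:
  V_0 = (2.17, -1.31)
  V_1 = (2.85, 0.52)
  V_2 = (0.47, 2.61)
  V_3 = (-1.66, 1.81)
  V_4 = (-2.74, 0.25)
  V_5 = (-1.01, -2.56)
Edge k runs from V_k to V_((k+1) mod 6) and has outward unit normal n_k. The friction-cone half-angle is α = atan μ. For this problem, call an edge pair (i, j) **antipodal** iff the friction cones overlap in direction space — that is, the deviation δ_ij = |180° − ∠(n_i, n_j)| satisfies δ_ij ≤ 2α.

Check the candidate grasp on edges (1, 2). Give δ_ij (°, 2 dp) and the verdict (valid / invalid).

δ = 118.13°, invalid

α = atan 0.8 = 38.66°;  2α = 77.32°
edge 1: e_1 = (-2.38, +2.09);  n_1 = (+0.6598, +0.7514)
edge 2: e_2 = (-2.13, -0.80);  n_2 = (-0.3516, +0.9361)
∠(n_1, n_2) = 61.87°
δ = |180° − 61.87°| = 118.13°
118.13° > 2α = 77.32°  →  invalid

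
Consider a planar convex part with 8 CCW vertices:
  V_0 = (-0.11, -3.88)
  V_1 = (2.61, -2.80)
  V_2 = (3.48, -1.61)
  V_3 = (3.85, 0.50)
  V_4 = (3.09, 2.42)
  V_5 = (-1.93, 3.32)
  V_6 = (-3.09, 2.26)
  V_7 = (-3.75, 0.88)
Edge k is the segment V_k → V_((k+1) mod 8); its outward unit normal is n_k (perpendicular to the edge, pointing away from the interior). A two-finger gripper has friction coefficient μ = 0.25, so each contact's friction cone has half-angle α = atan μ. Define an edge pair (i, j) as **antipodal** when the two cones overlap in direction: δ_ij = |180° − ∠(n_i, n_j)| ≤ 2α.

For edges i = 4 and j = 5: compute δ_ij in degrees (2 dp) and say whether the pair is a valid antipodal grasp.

α = atan 0.25 = 14.04°;  2α = 28.07°
edge 4: e_4 = (-5.02, +0.90);  n_4 = (+0.1765, +0.9843)
edge 5: e_5 = (-1.16, -1.06);  n_5 = (-0.6746, +0.7382)
∠(n_4, n_5) = 52.59°
δ = |180° − 52.59°| = 127.41°
127.41° > 2α = 28.07°  →  invalid

δ = 127.41°, invalid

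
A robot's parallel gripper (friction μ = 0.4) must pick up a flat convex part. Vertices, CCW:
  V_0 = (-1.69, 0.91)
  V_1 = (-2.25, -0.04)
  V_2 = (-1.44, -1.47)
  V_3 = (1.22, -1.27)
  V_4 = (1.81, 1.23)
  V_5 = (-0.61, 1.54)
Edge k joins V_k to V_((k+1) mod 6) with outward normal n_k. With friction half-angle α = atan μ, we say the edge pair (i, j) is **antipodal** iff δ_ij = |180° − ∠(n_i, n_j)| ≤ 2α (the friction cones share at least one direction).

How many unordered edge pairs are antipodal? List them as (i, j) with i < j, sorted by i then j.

α = atan 0.4 = 21.80°;  2α = 43.60°
n_0 = (-0.8615, +0.5078)
n_1 = (-0.8701, -0.4929)
n_2 = (+0.0750, -0.9972)
n_3 = (+0.9733, -0.2297)
n_4 = (+0.1271, +0.9919)
n_5 = (-0.5039, +0.8638)
  (0,1): δ = 119.95°  ·
  (0,2): δ = 55.18°  ·
  (0,3): δ = 17.24°  ✓
  (0,4): δ = 113.22°  ·
  (0,5): δ = 150.77°  ·
  (1,2): δ = 115.23°  ·
  (1,3): δ = 42.81°  ✓
  (1,4): δ = 53.17°  ·
  (1,5): δ = 90.73°  ·
  (2,3): δ = 107.58°  ·
  (2,4): δ = 11.60°  ✓
  (2,5): δ = 25.96°  ✓
  (3,4): δ = 84.02°  ·
  (3,5): δ = 46.46°  ·
  (4,5): δ = 142.44°  ·
antipodal pairs: 4

count = 4; pairs: (0,3), (1,3), (2,4), (2,5)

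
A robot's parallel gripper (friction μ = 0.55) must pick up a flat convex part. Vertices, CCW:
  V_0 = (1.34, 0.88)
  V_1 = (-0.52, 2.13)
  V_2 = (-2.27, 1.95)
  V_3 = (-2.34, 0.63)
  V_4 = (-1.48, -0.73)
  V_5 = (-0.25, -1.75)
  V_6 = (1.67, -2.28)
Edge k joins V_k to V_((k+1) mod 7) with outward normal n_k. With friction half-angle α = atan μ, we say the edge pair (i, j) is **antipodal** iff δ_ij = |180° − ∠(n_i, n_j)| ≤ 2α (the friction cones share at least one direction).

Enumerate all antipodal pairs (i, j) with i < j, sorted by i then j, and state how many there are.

count = 8; pairs: (0,3), (0,4), (0,5), (1,4), (1,5), (2,6), (3,6), (4,6)

α = atan 0.55 = 28.81°;  2α = 57.62°
n_0 = (+0.5578, +0.8300)
n_1 = (-0.1023, +0.9948)
n_2 = (-0.9986, +0.0530)
n_3 = (-0.8452, -0.5345)
n_4 = (-0.6383, -0.7698)
n_5 = (-0.2661, -0.9639)
n_6 = (+0.9946, +0.1039)
  (0,1): δ = 140.22°  ·
  (0,2): δ = 59.13°  ·
  (0,3): δ = 23.79°  ✓
  (0,4): δ = 5.77°  ✓
  (0,5): δ = 18.47°  ✓
  (0,6): δ = 129.86°  ·
  (1,2): δ = 98.91°  ·
  (1,3): δ = 63.57°  ·
  (1,4): δ = 45.54°  ✓
  (1,5): δ = 21.30°  ✓
  (1,6): δ = 90.09°  ·
  (2,3): δ = 144.66°  ·
  (2,4): δ = 126.63°  ·
  (2,5): δ = 102.40°  ·
  (2,6): δ = 9.00°  ✓
  (3,4): δ = 161.98°  ·
  (3,5): δ = 137.74°  ·
  (3,6): δ = 26.35°  ✓
  (4,5): δ = 155.76°  ·
  (4,6): δ = 44.37°  ✓
  (5,6): δ = 68.61°  ·
antipodal pairs: 8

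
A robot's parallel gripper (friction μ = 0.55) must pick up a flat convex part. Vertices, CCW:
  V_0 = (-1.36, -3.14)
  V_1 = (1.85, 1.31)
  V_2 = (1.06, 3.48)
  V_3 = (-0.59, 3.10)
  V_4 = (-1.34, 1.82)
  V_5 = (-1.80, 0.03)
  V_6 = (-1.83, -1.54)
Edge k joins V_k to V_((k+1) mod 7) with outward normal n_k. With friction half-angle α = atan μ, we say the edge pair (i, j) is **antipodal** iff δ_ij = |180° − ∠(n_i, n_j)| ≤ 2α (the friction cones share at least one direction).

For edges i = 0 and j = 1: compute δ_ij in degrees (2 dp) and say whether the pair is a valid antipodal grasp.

δ = 124.19°, invalid

α = atan 0.55 = 28.81°;  2α = 57.62°
edge 0: e_0 = (+3.21, +4.45);  n_0 = (+0.8110, -0.5850)
edge 1: e_1 = (-0.79, +2.17);  n_1 = (+0.9397, +0.3421)
∠(n_0, n_1) = 55.81°
δ = |180° − 55.81°| = 124.19°
124.19° > 2α = 57.62°  →  invalid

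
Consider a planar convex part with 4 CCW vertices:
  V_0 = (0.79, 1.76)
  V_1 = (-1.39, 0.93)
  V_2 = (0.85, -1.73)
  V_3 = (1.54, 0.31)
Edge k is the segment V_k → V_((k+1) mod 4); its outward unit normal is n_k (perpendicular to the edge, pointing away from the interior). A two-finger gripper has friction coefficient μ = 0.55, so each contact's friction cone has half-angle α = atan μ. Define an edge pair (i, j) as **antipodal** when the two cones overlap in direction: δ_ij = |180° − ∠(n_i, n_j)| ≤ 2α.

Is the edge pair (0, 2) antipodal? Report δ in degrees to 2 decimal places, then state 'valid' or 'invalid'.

α = atan 0.55 = 28.81°;  2α = 57.62°
edge 0: e_0 = (-2.18, -0.83);  n_0 = (-0.3558, +0.9346)
edge 2: e_2 = (+0.69, +2.04);  n_2 = (+0.9473, -0.3204)
∠(n_0, n_2) = 129.53°
δ = |180° − 129.53°| = 50.47°
50.47° ≤ 2α = 57.62°  →  valid

δ = 50.47°, valid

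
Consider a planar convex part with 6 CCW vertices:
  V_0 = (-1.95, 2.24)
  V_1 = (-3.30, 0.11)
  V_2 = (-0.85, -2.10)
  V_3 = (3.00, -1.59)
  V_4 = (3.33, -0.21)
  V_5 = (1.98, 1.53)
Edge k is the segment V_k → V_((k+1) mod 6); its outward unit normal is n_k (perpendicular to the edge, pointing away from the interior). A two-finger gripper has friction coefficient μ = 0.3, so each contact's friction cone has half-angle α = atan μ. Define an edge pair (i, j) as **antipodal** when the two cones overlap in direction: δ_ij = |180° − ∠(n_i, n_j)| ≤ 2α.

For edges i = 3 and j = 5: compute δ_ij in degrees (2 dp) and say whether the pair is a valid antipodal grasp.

α = atan 0.3 = 16.70°;  2α = 33.40°
edge 3: e_3 = (+0.33, +1.38);  n_3 = (+0.9726, -0.2326)
edge 5: e_5 = (-3.93, +0.71);  n_5 = (+0.1778, +0.9841)
∠(n_3, n_5) = 93.21°
δ = |180° − 93.21°| = 86.79°
86.79° > 2α = 33.40°  →  invalid

δ = 86.79°, invalid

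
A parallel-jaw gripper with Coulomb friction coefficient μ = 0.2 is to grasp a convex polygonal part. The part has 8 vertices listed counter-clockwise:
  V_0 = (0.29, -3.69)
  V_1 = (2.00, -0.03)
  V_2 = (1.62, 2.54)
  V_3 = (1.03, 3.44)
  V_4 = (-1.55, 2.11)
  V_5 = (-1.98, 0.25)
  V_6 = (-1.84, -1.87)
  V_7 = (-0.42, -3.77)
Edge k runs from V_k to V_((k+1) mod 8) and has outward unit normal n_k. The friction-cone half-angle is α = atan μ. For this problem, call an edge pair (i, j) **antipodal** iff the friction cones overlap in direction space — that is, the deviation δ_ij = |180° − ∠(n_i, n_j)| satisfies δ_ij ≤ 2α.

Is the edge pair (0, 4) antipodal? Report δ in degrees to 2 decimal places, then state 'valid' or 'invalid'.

δ = 12.03°, valid

α = atan 0.2 = 11.31°;  2α = 22.62°
edge 0: e_0 = (+1.71, +3.66);  n_0 = (+0.9060, -0.4233)
edge 4: e_4 = (-0.43, -1.86);  n_4 = (-0.9743, +0.2252)
∠(n_0, n_4) = 167.97°
δ = |180° − 167.97°| = 12.03°
12.03° ≤ 2α = 22.62°  →  valid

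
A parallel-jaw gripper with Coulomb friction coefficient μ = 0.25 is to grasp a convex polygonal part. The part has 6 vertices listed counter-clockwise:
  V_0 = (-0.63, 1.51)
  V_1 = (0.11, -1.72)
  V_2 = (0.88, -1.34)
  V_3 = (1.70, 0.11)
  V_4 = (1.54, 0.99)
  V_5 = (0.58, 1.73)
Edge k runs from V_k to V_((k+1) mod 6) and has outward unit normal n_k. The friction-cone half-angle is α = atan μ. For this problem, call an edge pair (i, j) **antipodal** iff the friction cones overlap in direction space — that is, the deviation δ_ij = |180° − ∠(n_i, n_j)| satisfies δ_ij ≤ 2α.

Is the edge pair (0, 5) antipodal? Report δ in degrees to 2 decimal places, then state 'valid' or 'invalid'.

α = atan 0.25 = 14.04°;  2α = 28.07°
edge 0: e_0 = (+0.74, -3.23);  n_0 = (-0.9747, -0.2233)
edge 5: e_5 = (-1.21, -0.22);  n_5 = (-0.1789, +0.9839)
∠(n_0, n_5) = 92.60°
δ = |180° − 92.60°| = 87.40°
87.40° > 2α = 28.07°  →  invalid

δ = 87.40°, invalid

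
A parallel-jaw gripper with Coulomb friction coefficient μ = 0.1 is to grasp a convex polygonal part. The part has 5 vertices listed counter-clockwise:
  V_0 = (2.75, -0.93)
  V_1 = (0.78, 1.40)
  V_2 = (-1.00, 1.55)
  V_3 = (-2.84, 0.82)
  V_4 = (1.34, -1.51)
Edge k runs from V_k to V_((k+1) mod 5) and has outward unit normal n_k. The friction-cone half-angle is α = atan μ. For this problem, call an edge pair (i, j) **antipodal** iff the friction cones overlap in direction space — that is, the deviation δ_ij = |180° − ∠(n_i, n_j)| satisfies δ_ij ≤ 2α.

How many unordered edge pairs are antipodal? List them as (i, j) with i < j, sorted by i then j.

count = 1; pairs: (2,4)

α = atan 0.1 = 5.71°;  2α = 11.42°
n_0 = (+0.7636, +0.6456)
n_1 = (+0.0840, +0.9965)
n_2 = (-0.3688, +0.9295)
n_3 = (-0.4869, -0.8735)
n_4 = (+0.3804, -0.9248)
  (0,1): δ = 135.03°  ·
  (0,2): δ = 108.57°  ·
  (0,3): δ = 20.65°  ·
  (0,4): δ = 72.15°  ·
  (1,2): δ = 153.54°  ·
  (1,3): δ = 24.32°  ·
  (1,4): δ = 27.18°  ·
  (2,3): δ = 50.78°  ·
  (2,4): δ = 0.72°  ✓
  (3,4): δ = 128.50°  ·
antipodal pairs: 1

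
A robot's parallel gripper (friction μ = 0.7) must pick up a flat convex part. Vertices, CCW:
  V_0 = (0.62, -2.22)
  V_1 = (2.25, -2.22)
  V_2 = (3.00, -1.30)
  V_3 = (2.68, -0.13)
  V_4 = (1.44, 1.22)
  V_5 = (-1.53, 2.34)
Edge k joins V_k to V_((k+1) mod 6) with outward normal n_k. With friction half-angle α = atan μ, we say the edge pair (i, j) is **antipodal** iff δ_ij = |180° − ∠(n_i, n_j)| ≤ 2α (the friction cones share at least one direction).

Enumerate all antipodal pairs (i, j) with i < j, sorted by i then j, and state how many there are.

α = atan 0.7 = 34.99°;  2α = 69.98°
n_0 = (+0.0000, -1.0000)
n_1 = (+0.7751, -0.6319)
n_2 = (+0.9646, +0.2638)
n_3 = (+0.7365, +0.6765)
n_4 = (+0.3528, +0.9357)
n_5 = (-0.9045, -0.4265)
  (0,1): δ = 129.19°  ·
  (0,2): δ = 74.70°  ·
  (0,3): δ = 47.43°  ✓
  (0,4): δ = 20.66°  ✓
  (0,5): δ = 115.24°  ·
  (1,2): δ = 125.52°  ·
  (1,3): δ = 98.24°  ·
  (1,4): δ = 71.47°  ·
  (1,5): δ = 64.43°  ✓
  (2,3): δ = 152.73°  ·
  (2,4): δ = 125.96°  ·
  (2,5): δ = 9.95°  ✓
  (3,4): δ = 153.23°  ·
  (3,5): δ = 17.32°  ✓
  (4,5): δ = 44.09°  ✓
antipodal pairs: 6

count = 6; pairs: (0,3), (0,4), (1,5), (2,5), (3,5), (4,5)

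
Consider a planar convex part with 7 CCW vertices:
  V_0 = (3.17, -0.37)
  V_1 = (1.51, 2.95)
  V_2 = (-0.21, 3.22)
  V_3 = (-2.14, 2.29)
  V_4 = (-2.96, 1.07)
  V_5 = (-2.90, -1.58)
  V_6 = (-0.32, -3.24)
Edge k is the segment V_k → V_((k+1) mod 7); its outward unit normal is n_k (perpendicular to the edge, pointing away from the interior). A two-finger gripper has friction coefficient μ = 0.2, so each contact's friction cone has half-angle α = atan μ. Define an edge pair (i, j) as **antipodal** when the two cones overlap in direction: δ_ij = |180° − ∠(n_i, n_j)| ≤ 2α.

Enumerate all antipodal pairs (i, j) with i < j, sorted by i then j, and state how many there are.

count = 2; pairs: (2,6), (3,6)

α = atan 0.2 = 11.31°;  2α = 22.62°
n_0 = (+0.8944, +0.4472)
n_1 = (+0.1551, +0.9879)
n_2 = (-0.4341, +0.9009)
n_3 = (-0.8300, +0.5578)
n_4 = (-0.9997, -0.0226)
n_5 = (-0.5411, -0.8410)
n_6 = (+0.6352, -0.7724)
  (0,1): δ = 125.49°  ·
  (0,2): δ = 90.84°  ·
  (0,3): δ = 60.47°  ·
  (0,4): δ = 25.27°  ·
  (0,5): δ = 30.68°  ·
  (0,6): δ = 102.87°  ·
  (1,2): δ = 145.35°  ·
  (1,3): δ = 114.98°  ·
  (1,4): δ = 79.78°  ·
  (1,5): δ = 23.84°  ·
  (1,6): δ = 48.35°  ·
  (2,3): δ = 149.63°  ·
  (2,4): δ = 114.43°  ·
  (2,5): δ = 58.49°  ·
  (2,6): δ = 13.70°  ✓
  (3,4): δ = 144.80°  ·
  (3,5): δ = 88.85°  ·
  (3,6): δ = 16.66°  ✓
  (4,5): δ = 124.05°  ·
  (4,6): δ = 51.86°  ·
  (5,6): δ = 107.81°  ·
antipodal pairs: 2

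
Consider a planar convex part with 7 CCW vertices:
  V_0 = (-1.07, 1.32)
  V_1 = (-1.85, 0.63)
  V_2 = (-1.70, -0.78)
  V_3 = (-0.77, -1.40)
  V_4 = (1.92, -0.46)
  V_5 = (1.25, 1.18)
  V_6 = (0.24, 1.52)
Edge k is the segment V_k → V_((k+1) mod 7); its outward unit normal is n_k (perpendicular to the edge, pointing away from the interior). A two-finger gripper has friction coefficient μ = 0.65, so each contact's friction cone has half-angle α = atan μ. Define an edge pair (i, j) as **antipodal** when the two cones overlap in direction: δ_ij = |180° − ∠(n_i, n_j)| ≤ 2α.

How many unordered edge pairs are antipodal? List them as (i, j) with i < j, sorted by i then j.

count = 8; pairs: (0,3), (1,4), (1,5), (2,4), (2,5), (2,6), (3,5), (3,6)

α = atan 0.65 = 33.02°;  2α = 66.05°
n_0 = (-0.6626, +0.7490)
n_1 = (-0.9944, -0.1058)
n_2 = (-0.5547, -0.8321)
n_3 = (+0.3299, -0.9440)
n_4 = (+0.9257, +0.3782)
n_5 = (+0.3190, +0.9477)
n_6 = (-0.1509, +0.9885)
  (0,1): δ = 125.42°  ·
  (0,2): δ = 75.19°  ·
  (0,3): δ = 22.23°  ✓
  (0,4): δ = 70.73°  ·
  (0,5): δ = 119.90°  ·
  (0,6): δ = 147.18°  ·
  (1,2): δ = 129.76°  ·
  (1,3): δ = 76.81°  ·
  (1,4): δ = 16.15°  ✓
  (1,5): δ = 65.32°  ✓
  (1,6): δ = 92.61°  ·
  (2,3): δ = 127.05°  ·
  (2,4): δ = 34.09°  ✓
  (2,5): δ = 15.09°  ✓
  (2,6): δ = 42.37°  ✓
  (3,4): δ = 87.04°  ·
  (3,5): δ = 37.87°  ✓
  (3,6): δ = 10.58°  ✓
  (4,5): δ = 130.83°  ·
  (4,6): δ = 103.54°  ·
  (5,6): δ = 152.71°  ·
antipodal pairs: 8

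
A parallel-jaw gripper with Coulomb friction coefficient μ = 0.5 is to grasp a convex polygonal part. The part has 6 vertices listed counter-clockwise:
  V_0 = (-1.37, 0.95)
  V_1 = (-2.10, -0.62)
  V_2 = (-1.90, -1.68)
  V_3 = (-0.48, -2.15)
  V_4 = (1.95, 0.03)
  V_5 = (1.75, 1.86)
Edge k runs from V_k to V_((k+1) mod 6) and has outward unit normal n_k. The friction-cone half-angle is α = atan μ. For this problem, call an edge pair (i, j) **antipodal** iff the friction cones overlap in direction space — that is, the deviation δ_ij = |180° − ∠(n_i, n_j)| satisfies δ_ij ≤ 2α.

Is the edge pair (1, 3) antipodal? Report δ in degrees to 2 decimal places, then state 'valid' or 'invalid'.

α = atan 0.5 = 26.57°;  2α = 53.13°
edge 1: e_1 = (+0.20, -1.06);  n_1 = (-0.9827, -0.1854)
edge 3: e_3 = (+2.43, +2.18);  n_3 = (+0.6678, -0.7444)
∠(n_1, n_3) = 121.21°
δ = |180° − 121.21°| = 58.79°
58.79° > 2α = 53.13°  →  invalid

δ = 58.79°, invalid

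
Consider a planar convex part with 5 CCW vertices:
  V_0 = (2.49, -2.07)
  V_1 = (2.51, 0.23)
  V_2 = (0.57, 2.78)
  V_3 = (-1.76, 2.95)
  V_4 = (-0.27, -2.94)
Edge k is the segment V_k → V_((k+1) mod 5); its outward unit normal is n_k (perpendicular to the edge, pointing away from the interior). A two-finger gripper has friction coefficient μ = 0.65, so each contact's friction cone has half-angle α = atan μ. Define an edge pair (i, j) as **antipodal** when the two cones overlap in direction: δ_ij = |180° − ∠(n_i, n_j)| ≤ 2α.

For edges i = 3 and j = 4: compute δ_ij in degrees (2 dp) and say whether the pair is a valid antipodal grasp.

α = atan 0.65 = 33.02°;  2α = 66.05°
edge 3: e_3 = (+1.49, -5.89);  n_3 = (-0.9695, -0.2452)
edge 4: e_4 = (+2.76, +0.87);  n_4 = (+0.3006, -0.9537)
∠(n_3, n_4) = 93.30°
δ = |180° − 93.30°| = 86.70°
86.70° > 2α = 66.05°  →  invalid

δ = 86.70°, invalid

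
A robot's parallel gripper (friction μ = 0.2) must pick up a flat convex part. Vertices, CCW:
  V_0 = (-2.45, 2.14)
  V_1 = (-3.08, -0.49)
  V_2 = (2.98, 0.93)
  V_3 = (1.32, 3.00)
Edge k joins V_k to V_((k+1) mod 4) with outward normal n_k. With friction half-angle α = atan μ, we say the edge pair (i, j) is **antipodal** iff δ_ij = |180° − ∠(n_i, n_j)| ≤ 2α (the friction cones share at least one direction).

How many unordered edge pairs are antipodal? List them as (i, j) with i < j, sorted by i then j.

count = 1; pairs: (1,3)

α = atan 0.2 = 11.31°;  2α = 22.62°
n_0 = (-0.9725, +0.2330)
n_1 = (+0.2281, -0.9736)
n_2 = (+0.7801, +0.6256)
n_3 = (-0.2224, +0.9750)
  (0,1): δ = 63.34°  ·
  (0,2): δ = 52.20°  ·
  (0,3): δ = 116.32°  ·
  (1,2): δ = 64.46°  ·
  (1,3): δ = 0.34°  ✓
  (2,3): δ = 115.88°  ·
antipodal pairs: 1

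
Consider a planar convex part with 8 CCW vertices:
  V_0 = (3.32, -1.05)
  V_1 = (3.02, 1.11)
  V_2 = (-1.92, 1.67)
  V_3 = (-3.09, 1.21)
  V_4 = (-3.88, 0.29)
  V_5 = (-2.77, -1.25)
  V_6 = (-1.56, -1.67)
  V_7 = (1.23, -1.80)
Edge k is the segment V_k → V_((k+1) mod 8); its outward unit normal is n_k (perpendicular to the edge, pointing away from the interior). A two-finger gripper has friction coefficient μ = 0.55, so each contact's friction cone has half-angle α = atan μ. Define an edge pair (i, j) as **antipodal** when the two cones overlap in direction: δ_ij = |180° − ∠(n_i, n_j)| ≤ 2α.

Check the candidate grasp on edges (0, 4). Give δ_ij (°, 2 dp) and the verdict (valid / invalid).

α = atan 0.55 = 28.81°;  2α = 57.62°
edge 0: e_0 = (-0.30, +2.16);  n_0 = (+0.9905, +0.1376)
edge 4: e_4 = (+1.11, -1.54);  n_4 = (-0.8112, -0.5847)
∠(n_0, n_4) = 152.12°
δ = |180° − 152.12°| = 27.88°
27.88° ≤ 2α = 57.62°  →  valid

δ = 27.88°, valid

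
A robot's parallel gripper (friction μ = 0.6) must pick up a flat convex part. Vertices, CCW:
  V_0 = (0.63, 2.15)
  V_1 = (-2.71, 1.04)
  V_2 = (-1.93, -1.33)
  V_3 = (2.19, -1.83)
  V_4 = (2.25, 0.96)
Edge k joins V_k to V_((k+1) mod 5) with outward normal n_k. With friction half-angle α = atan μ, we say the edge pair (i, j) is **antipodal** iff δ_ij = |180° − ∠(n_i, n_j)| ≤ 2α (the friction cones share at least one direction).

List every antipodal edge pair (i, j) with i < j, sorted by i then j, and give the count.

α = atan 0.6 = 30.96°;  2α = 61.93°
n_0 = (-0.3154, +0.9490)
n_1 = (-0.9499, -0.3126)
n_2 = (-0.1205, -0.9927)
n_3 = (+0.9998, -0.0215)
n_4 = (+0.5920, +0.8059)
  (0,1): δ = 90.17°  ·
  (0,2): δ = 25.30°  ✓
  (0,3): δ = 70.38°  ·
  (0,4): δ = 125.32°  ·
  (1,2): δ = 115.14°  ·
  (1,3): δ = 19.45°  ✓
  (1,4): δ = 35.48°  ✓
  (2,3): δ = 84.31°  ·
  (2,4): δ = 29.38°  ✓
  (3,4): δ = 125.07°  ·
antipodal pairs: 4

count = 4; pairs: (0,2), (1,3), (1,4), (2,4)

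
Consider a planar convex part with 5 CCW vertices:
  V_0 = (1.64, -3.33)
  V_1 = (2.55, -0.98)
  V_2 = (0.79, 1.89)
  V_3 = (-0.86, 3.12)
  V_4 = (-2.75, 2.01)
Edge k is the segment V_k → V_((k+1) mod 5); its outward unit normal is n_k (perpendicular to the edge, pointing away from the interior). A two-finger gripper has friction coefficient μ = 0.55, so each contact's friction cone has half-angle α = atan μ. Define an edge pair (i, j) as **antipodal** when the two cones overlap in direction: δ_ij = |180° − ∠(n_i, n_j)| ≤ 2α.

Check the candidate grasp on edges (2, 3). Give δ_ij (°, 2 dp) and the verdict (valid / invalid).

δ = 112.87°, invalid

α = atan 0.55 = 28.81°;  2α = 57.62°
edge 2: e_2 = (-1.65, +1.23);  n_2 = (+0.5977, +0.8017)
edge 3: e_3 = (-1.89, -1.11);  n_3 = (-0.5064, +0.8623)
∠(n_2, n_3) = 67.13°
δ = |180° − 67.13°| = 112.87°
112.87° > 2α = 57.62°  →  invalid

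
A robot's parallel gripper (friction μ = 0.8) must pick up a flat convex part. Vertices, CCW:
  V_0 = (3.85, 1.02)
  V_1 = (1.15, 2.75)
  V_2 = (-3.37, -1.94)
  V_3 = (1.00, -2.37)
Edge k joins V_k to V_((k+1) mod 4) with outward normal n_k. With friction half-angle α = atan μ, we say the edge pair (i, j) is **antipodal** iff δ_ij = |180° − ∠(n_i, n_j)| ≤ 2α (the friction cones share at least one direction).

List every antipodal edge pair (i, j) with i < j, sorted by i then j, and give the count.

α = atan 0.8 = 38.66°;  2α = 77.32°
n_0 = (+0.5395, +0.8420)
n_1 = (-0.7200, +0.6939)
n_2 = (-0.0979, -0.9952)
n_3 = (+0.7654, -0.6435)
  (0,1): δ = 101.29°  ·
  (0,2): δ = 27.03°  ✓
  (0,3): δ = 82.60°  ·
  (1,2): δ = 51.68°  ✓
  (1,3): δ = 3.89°  ✓
  (2,3): δ = 124.43°  ·
antipodal pairs: 3

count = 3; pairs: (0,2), (1,2), (1,3)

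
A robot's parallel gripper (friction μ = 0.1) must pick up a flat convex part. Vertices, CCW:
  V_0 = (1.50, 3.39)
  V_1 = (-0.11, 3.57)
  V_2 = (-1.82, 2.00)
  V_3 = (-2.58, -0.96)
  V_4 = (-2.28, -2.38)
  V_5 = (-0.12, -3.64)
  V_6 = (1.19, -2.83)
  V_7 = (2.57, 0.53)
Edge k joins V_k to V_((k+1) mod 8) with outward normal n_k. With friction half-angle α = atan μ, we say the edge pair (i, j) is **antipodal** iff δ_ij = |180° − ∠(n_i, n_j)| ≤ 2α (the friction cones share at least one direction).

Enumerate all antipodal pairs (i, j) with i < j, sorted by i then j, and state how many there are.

α = atan 0.1 = 5.71°;  2α = 11.42°
n_0 = (+0.1111, +0.9938)
n_1 = (-0.6763, +0.7366)
n_2 = (-0.9686, +0.2487)
n_3 = (-0.9784, -0.2067)
n_4 = (-0.5039, -0.8638)
n_5 = (+0.5259, -0.8505)
n_6 = (+0.9250, -0.3799)
n_7 = (+0.9366, +0.3504)
  (0,1): δ = 131.06°  ·
  (0,2): δ = 98.02°  ·
  (0,3): δ = 71.69°  ·
  (0,4): δ = 23.88°  ·
  (0,5): δ = 38.11°  ·
  (0,6): δ = 74.05°  ·
  (0,7): δ = 116.89°  ·
  (1,2): δ = 146.96°  ·
  (1,3): δ = 120.63°  ·
  (1,4): δ = 72.81°  ·
  (1,5): δ = 10.83°  ✓
  (1,6): δ = 25.12°  ·
  (1,7): δ = 67.96°  ·
  (2,3): δ = 153.67°  ·
  (2,4): δ = 105.86°  ·
  (2,5): δ = 43.87°  ·
  (2,6): δ = 7.93°  ✓
  (2,7): δ = 34.91°  ·
  (3,4): δ = 132.19°  ·
  (3,5): δ = 70.20°  ·
  (3,6): δ = 34.26°  ·
  (3,7): δ = 8.58°  ✓
  (4,5): δ = 118.01°  ·
  (4,6): δ = 82.07°  ·
  (4,7): δ = 39.23°  ·
  (5,6): δ = 144.06°  ·
  (5,7): δ = 101.22°  ·
  (6,7): δ = 137.16°  ·
antipodal pairs: 3

count = 3; pairs: (1,5), (2,6), (3,7)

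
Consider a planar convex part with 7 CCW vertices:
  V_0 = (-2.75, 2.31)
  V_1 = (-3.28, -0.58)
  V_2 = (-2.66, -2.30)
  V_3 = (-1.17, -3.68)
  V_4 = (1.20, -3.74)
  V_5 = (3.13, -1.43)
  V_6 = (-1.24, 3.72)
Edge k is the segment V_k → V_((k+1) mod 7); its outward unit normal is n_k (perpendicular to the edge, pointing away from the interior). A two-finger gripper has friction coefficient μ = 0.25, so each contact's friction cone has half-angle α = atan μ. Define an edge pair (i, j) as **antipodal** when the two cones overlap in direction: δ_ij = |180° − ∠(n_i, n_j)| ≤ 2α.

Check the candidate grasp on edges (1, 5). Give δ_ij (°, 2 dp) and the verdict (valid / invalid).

δ = 20.49°, valid

α = atan 0.25 = 14.04°;  2α = 28.07°
edge 1: e_1 = (+0.62, -1.72);  n_1 = (-0.9407, -0.3391)
edge 5: e_5 = (-4.37, +5.15);  n_5 = (+0.7625, +0.6470)
∠(n_1, n_5) = 159.51°
δ = |180° − 159.51°| = 20.49°
20.49° ≤ 2α = 28.07°  →  valid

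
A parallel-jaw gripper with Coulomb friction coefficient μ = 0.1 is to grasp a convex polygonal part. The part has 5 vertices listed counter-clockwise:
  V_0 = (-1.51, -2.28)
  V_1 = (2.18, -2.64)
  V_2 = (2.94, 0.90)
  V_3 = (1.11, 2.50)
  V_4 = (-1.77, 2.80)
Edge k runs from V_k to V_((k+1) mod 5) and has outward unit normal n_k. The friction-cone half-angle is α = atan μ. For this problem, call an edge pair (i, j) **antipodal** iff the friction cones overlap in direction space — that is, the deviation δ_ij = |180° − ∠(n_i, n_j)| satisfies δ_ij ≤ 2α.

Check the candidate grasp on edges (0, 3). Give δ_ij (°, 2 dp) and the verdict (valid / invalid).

δ = 0.37°, valid

α = atan 0.1 = 5.71°;  2α = 11.42°
edge 0: e_0 = (+3.69, -0.36);  n_0 = (-0.0971, -0.9953)
edge 3: e_3 = (-2.88, +0.30);  n_3 = (+0.1036, +0.9946)
∠(n_0, n_3) = 179.63°
δ = |180° − 179.63°| = 0.37°
0.37° ≤ 2α = 11.42°  →  valid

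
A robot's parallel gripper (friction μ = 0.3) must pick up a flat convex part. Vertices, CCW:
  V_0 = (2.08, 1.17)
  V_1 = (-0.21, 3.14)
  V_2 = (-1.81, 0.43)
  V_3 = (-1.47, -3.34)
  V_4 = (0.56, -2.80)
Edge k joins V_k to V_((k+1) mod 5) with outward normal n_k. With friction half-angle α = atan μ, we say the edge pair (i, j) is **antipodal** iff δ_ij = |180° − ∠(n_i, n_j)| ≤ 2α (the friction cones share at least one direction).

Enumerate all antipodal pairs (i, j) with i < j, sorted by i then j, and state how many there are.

count = 2; pairs: (1,4), (2,4)

α = atan 0.3 = 16.70°;  2α = 33.40°
n_0 = (+0.6522, +0.7581)
n_1 = (-0.8611, +0.5084)
n_2 = (-0.9960, -0.0898)
n_3 = (+0.2571, -0.9664)
n_4 = (+0.9339, -0.3576)
  (0,1): δ = 79.85°  ·
  (0,2): δ = 44.14°  ·
  (0,3): δ = 55.60°  ·
  (0,4): δ = 109.75°  ·
  (1,2): δ = 144.29°  ·
  (1,3): δ = 44.55°  ·
  (1,4): δ = 9.61°  ✓
  (2,3): δ = 80.26°  ·
  (2,4): δ = 26.10°  ✓
  (3,4): δ = 125.85°  ·
antipodal pairs: 2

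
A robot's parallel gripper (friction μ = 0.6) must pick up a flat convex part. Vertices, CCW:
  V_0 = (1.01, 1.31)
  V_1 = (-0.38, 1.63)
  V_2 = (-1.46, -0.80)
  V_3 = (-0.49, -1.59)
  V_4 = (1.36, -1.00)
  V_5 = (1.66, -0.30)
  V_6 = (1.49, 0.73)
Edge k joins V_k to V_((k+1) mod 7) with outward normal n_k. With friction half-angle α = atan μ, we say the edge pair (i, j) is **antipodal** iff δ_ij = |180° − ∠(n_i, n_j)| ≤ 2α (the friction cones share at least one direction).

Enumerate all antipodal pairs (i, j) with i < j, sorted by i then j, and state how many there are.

α = atan 0.6 = 30.96°;  2α = 61.93°
n_0 = (+0.2243, +0.9745)
n_1 = (-0.9138, +0.4061)
n_2 = (-0.6315, -0.7754)
n_3 = (+0.3038, -0.9527)
n_4 = (+0.9191, -0.3939)
n_5 = (+0.9867, +0.1628)
n_6 = (+0.7704, +0.6376)
  (0,1): δ = 101.00°  ·
  (0,2): δ = 26.20°  ✓
  (0,3): δ = 30.65°  ✓
  (0,4): δ = 79.77°  ·
  (0,5): δ = 112.34°  ·
  (0,6): δ = 142.58°  ·
  (1,2): δ = 105.20°  ·
  (1,3): δ = 48.35°  ✓
  (1,4): δ = 0.76°  ✓
  (1,5): δ = 33.33°  ✓
  (1,6): δ = 63.57°  ·
  (2,3): δ = 123.15°  ·
  (2,4): δ = 74.04°  ·
  (2,5): δ = 41.47°  ✓
  (2,6): δ = 11.23°  ✓
  (3,4): δ = 130.89°  ·
  (3,5): δ = 98.32°  ·
  (3,6): δ = 68.08°  ·
  (4,5): δ = 147.43°  ·
  (4,6): δ = 117.19°  ·
  (5,6): δ = 149.76°  ·
antipodal pairs: 7

count = 7; pairs: (0,2), (0,3), (1,3), (1,4), (1,5), (2,5), (2,6)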